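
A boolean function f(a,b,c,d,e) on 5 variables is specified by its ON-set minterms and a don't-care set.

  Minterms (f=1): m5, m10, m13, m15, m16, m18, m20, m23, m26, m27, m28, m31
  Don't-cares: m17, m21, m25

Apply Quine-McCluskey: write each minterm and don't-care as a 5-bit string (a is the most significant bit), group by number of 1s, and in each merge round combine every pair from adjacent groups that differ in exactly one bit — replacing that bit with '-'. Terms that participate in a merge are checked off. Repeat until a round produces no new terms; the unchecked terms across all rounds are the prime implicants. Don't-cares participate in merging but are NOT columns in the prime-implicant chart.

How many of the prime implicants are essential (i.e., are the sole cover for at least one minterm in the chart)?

2

Round 0: 00101✓ 01010✓ 01101✓ 01111✓ 10000✓ 10001✓ 10010✓ 10100✓ 10101✓ 10111✓ 11001✓ 11010✓ 11011✓ 11100✓ 11111✓
Round 1: -0101 -1010 -1111 0-101 011-1 1-001 1-010 1-100 1-111 10-00✓ 10-01✓ 100-0 1000-✓ 101-1 1010-✓ 11-11 110-1 1101-
Round 2: 10-0-
PIs = {-0101, -1010, -1111, 0-101, 011-1, 1-001, 1-010, 1-100, 1-111, 10-0-, 100-0, 101-1, 11-11, 110-1, 1101-}
Coverage chart:
  m5: -0101,0-101
  m10: -1010 ←essential
  m13: 0-101,011-1
  m15: -1111,011-1
  m16: 10-0-,100-0
  m18: 1-010,100-0
  m20: 1-100,10-0-
  m23: 1-111,101-1
  m26: -1010,1-010,1101-
  m27: 11-11,110-1,1101-
  m28: 1-100 ←essential
  m31: -1111,1-111,11-11
Essential: -1010, 1-100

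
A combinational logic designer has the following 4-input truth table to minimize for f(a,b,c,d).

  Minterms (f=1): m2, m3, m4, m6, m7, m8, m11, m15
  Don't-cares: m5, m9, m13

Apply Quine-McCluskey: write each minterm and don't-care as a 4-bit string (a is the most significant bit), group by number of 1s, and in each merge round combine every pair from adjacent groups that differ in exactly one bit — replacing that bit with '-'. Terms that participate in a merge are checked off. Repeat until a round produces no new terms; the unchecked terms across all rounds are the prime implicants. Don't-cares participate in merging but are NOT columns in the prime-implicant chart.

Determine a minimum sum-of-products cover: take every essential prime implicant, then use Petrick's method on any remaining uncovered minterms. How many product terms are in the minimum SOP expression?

Round 0: 0010✓ 0011✓ 0100✓ 0101✓ 0110✓ 0111✓ 1000✓ 1001✓ 1011✓ 1101✓ 1111✓
Round 1: -011✓ -101✓ -111✓ 0-10✓ 0-11✓ 001-✓ 01-0✓ 01-1✓ 010-✓ 011-✓ 1-01✓ 1-11✓ 10-1✓ 100- 11-1✓
Round 2: --11 -1-1 0-1- 01-- 1--1
PIs = {--11, -1-1, 0-1-, 01--, 1--1, 100-}
Coverage chart:
  m2: 0-1- ←essential
  m3: --11,0-1-
  m4: 01-- ←essential
  m6: 0-1-,01--
  m7: --11,-1-1,0-1-,01--
  m8: 100- ←essential
  m11: --11,1--1
  m15: --11,-1-1,1--1
Essential: 0-1-, 01--, 100-
Petrick residual → --11
Min cover (4 terms): cd + a'c + a'b + ab'c'

4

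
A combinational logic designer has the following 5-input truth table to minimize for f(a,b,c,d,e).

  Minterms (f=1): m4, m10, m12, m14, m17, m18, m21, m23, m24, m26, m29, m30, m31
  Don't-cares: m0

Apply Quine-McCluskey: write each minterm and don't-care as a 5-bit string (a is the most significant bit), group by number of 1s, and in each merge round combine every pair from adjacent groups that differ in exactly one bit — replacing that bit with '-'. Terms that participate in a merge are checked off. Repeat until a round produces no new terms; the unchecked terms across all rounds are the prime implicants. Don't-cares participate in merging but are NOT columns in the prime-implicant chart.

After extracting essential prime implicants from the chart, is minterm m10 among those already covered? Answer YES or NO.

[col 0] 00000*, 00100*, 01010*, 01100*, 01110*, 10001*, 10010*, 10101*, 10111*, 11000*, 11010*, 11101*, 11110*, 11111*
[col 1] -1010*, -1110*, 0-100, 00-00, 01-10*, 011-0, 1-010, 1-101*, 1-111*, 10-01, 101-1*, 11-10*, 110-0, 111-1*, 1111-
[col 2] -1-10, 1-1-1
Prime implicants: -1-10, 0-100, 00-00, 011-0, 1-010, 1-1-1, 10-01, 110-0, 1111-
PI chart (minterm → PIs covering it):
  4 | 0-100,00-00
  10 | -1-10  (sole → essential)
  12 | 0-100,011-0
  14 | -1-10,011-0
  17 | 10-01  (sole → essential)
  18 | 1-010  (sole → essential)
  21 | 1-1-1,10-01
  23 | 1-1-1  (sole → essential)
  24 | 110-0  (sole → essential)
  26 | -1-10,1-010,110-0
  29 | 1-1-1  (sole → essential)
  30 | -1-10,1111-
  31 | 1-1-1,1111-
Essential prime implicants: -1-10, 1-010, 1-1-1, 10-01, 110-0

YES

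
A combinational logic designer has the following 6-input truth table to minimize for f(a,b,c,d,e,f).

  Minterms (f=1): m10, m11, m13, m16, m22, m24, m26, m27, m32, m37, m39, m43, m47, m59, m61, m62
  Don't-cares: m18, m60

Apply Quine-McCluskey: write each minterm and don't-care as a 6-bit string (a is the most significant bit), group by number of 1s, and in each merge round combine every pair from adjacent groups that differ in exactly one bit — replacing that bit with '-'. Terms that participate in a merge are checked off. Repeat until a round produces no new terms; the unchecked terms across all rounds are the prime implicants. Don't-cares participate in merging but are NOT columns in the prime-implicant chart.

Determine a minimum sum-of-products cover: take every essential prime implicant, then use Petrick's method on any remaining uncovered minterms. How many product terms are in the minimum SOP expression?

10

Round 0: 001010✓ 001011✓ 001101 010000✓ 010010✓ 010110✓ 011000✓ 011010✓ 011011✓ 100000 100101✓ 100111✓ 101011✓ 101111✓ 111011✓ 111100✓ 111101✓ 111110✓
Round 1: -01011✓ -11011✓ 0-1010✓ 0-1011✓ 00101-✓ 01-000✓ 01-010✓ 010-10 0100-0✓ 0110-0✓ 01101-✓ 1-1011✓ 10-111 1001-1 101-11 1111-0 11110-
Round 2: --1011 0-101- 01-0-0
PIs = {--1011, 0-101-, 001101, 01-0-0, 010-10, 10-111, 100000, 1001-1, 101-11, 1111-0, 11110-}
Coverage chart:
  m10: 0-101- ←essential
  m11: --1011,0-101-
  m13: 001101 ←essential
  m16: 01-0-0 ←essential
  m22: 010-10 ←essential
  m24: 01-0-0 ←essential
  m26: 0-101-,01-0-0
  m27: --1011,0-101-
  m32: 100000 ←essential
  m37: 1001-1 ←essential
  m39: 10-111,1001-1
  m43: --1011,101-11
  m47: 10-111,101-11
  m59: --1011 ←essential
  m61: 11110- ←essential
  m62: 1111-0 ←essential
Essential: --1011, 0-101-, 001101, 01-0-0, 010-10, 100000, 1001-1, 1111-0, 11110-
Petrick residual → 10-111
Min cover (10 terms): cd'ef + a'cd'e + a'b'cde'f + a'bd'f' + a'bc'ef' + ab'def + ab'c'd'e'f' + ab'c'df + abcdf' + abcde'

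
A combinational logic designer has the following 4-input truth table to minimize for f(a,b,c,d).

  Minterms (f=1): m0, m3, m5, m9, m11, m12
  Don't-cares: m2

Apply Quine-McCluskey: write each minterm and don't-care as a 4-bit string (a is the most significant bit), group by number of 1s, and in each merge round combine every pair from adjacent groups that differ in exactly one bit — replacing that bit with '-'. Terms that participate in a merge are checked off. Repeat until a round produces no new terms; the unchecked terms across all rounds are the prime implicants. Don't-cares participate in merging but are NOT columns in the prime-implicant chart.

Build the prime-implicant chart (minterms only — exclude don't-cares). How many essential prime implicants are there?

Round 0: 0000✓ 0010✓ 0011✓ 0101 1001✓ 1011✓ 1100
Round 1: -011 00-0 001- 10-1
PIs = {-011, 00-0, 001-, 0101, 10-1, 1100}
Coverage chart:
  m0: 00-0 ←essential
  m3: -011,001-
  m5: 0101 ←essential
  m9: 10-1 ←essential
  m11: -011,10-1
  m12: 1100 ←essential
Essential: 00-0, 0101, 10-1, 1100

4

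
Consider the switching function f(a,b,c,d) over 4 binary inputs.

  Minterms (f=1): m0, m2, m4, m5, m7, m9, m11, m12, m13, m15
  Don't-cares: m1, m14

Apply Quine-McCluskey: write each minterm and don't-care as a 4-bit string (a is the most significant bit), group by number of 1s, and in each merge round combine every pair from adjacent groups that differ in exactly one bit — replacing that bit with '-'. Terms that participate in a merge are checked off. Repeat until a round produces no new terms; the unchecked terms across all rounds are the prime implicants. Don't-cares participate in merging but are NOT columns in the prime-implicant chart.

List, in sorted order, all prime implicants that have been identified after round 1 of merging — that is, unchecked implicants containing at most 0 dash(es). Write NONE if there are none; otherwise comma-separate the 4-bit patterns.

[col 0] 0000*, 0001*, 0010*, 0100*, 0101*, 0111*, 1001*, 1011*, 1100*, 1101*, 1110*, 1111*
[col 1] -001*, -100*, -101*, -111*, 0-00*, 0-01*, 00-0, 000-*, 01-1*, 010-*, 1-01*, 1-11*, 10-1*, 11-0*, 11-1*, 110-*, 111-*
[col 2] --01, -1-1, -10-, 0-0-, 1--1, 11--
Prime implicants: --01, -1-1, -10-, 0-0-, 00-0, 1--1, 11--

NONE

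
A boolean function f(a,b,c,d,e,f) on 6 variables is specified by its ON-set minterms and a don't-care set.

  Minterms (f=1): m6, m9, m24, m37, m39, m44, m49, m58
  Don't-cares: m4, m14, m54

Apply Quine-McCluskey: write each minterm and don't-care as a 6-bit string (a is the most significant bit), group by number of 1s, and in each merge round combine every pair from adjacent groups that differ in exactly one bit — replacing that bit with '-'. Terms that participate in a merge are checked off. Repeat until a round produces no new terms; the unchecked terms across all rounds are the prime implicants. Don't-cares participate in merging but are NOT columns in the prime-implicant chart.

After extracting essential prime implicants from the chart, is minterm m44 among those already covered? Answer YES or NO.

YES

Round 0: 000100✓ 000110✓ 001001 001110✓ 011000 100101✓ 100111✓ 101100 110001 110110 111010
Round 1: 00-110 0001-0 1001-1
PIs = {00-110, 0001-0, 001001, 011000, 1001-1, 101100, 110001, 110110, 111010}
Coverage chart:
  m6: 00-110,0001-0
  m9: 001001 ←essential
  m24: 011000 ←essential
  m37: 1001-1 ←essential
  m39: 1001-1 ←essential
  m44: 101100 ←essential
  m49: 110001 ←essential
  m58: 111010 ←essential
Essential: 001001, 011000, 1001-1, 101100, 110001, 111010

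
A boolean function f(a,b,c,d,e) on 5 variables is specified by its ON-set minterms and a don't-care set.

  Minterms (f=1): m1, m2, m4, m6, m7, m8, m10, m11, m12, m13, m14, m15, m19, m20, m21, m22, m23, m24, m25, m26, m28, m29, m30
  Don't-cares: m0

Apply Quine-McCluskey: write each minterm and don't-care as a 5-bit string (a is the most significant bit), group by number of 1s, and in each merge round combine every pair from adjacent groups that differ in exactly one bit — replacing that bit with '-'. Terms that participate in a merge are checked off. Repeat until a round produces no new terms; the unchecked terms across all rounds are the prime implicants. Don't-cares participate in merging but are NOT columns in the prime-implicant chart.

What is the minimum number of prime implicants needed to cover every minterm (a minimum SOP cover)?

Round 0: 00000✓ 00001✓ 00010✓ 00100✓ 00110✓ 00111✓ 01000✓ 01010✓ 01011✓ 01100✓ 01101✓ 01110✓ 01111✓ 10011✓ 10100✓ 10101✓ 10110✓ 10111✓ 11000✓ 11001✓ 11010✓ 11100✓ 11101✓ 11110✓
Round 1: -0100✓ -0110✓ -0111✓ -1000✓ -1010✓ -1100✓ -1101✓ -1110✓ 0-000✓ 0-010✓ 0-100✓ 0-110✓ 0-111✓ 00-00✓ 00-10✓ 000-0✓ 0000- 001-0✓ 0011-✓ 01-00✓ 01-10✓ 01-11✓ 010-0✓ 0101-✓ 011-0✓ 011-1✓ 0110-✓ 0111-✓ 1-100✓ 1-101✓ 1-110✓ 10-11 101-0✓ 101-1✓ 1010-✓ 1011-✓ 11-00✓ 11-01✓ 11-10✓ 110-0✓ 1100-✓ 111-0✓ 1110-✓
Round 2: --100✓ --110✓ -01-0✓ -011- -1-00✓ -1-10✓ -10-0✓ -11-0✓ -110- 0--00✓ 0--10✓ 0-0-0✓ 0-1-0✓ 0-11- 00--0✓ 01--0✓ 01-1- 011-- 1-1-0✓ 1-10- 101-- 11--0✓ 11-0-
Round 3: --1-0 -1--0 0---0
PIs = {--1-0, -011-, -1--0, -110-, 0---0, 0-11-, 0000-, 01-1-, 011--, 1-10-, 10-11, 101--, 11-0-}
Coverage chart:
  m1: 0000- ←essential
  m2: 0---0 ←essential
  m4: --1-0,0---0
  m6: --1-0,-011-,0---0,0-11-
  m7: -011-,0-11-
  m8: -1--0,0---0
  m10: -1--0,0---0,01-1-
  m11: 01-1- ←essential
  m12: --1-0,-1--0,-110-,0---0,011--
  m13: -110-,011--
  m14: --1-0,-1--0,0---0,0-11-,01-1-,011--
  m15: 0-11-,01-1-,011--
  m19: 10-11 ←essential
  m20: --1-0,1-10-,101--
  m21: 1-10-,101--
  m22: --1-0,-011-,101--
  m23: -011-,10-11,101--
  m24: -1--0,11-0-
  m25: 11-0- ←essential
  m26: -1--0 ←essential
  m28: --1-0,-1--0,-110-,1-10-,11-0-
  m29: -110-,1-10-,11-0-
  m30: --1-0,-1--0
Essential: -1--0, 0---0, 0000-, 01-1-, 10-11, 11-0-
Petrick residual → -011-, -110-, 1-10-
Min cover (9 terms): b'cd + be' + bcd' + a'e' + a'b'c'd' + a'bd + acd' + ab'de + abd'

9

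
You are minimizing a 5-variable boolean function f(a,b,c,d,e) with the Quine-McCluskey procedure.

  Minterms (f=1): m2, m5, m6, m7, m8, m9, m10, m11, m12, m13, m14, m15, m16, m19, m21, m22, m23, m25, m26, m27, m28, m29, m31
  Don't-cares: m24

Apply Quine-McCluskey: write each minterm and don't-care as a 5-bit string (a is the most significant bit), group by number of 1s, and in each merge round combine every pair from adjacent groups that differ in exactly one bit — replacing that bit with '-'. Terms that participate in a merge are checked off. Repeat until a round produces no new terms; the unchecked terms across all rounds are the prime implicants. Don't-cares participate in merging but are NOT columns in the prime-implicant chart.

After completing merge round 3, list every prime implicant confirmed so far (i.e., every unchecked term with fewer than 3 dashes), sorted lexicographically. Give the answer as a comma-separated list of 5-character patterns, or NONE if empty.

-011-, 0--10, 0-11-, 1--11, 1-000

Round 0: 00010✓ 00101✓ 00110✓ 00111✓ 01000✓ 01001✓ 01010✓ 01011✓ 01100✓ 01101✓ 01110✓ 01111✓ 10000✓ 10011✓ 10101✓ 10110✓ 10111✓ 11000✓ 11001✓ 11010✓ 11011✓ 11100✓ 11101✓ 11111✓
Round 1: -0101✓ -0110✓ -0111✓ -1000✓ -1001✓ -1010✓ -1011✓ -1100✓ -1101✓ -1111✓ 0-010✓ 0-101✓ 0-110✓ 0-111✓ 00-10✓ 001-1✓ 0011-✓ 01-00✓ 01-01✓ 01-10✓ 01-11✓ 010-0✓ 010-1✓ 0100-✓ 0101-✓ 011-0✓ 011-1✓ 0110-✓ 0111-✓ 1-000 1-011✓ 1-101✓ 1-111✓ 10-11✓ 101-1✓ 1011-✓ 11-00✓ 11-01✓ 11-11✓ 110-0✓ 110-1✓ 1100-✓ 1101-✓ 111-1✓ 1110-✓
Round 2: --101✓ --111✓ -01-1✓ -011- -1-00✓ -1-01✓ -1-11✓ -10-0✓ -10-1✓ -100-✓ -101-✓ -11-1✓ -110-✓ 0--10 0-1-1✓ 0-11- 01--0✓ 01--1✓ 01-0-✓ 01-1-✓ 010--✓ 011--✓ 1--11 1-1-1✓ 11--1✓ 11-0-✓ 110--✓
Round 3: --1-1 -1--1 -1-0- -10-- 01---
PIs = {--1-1, -011-, -1--1, -1-0-, -10--, 0--10, 0-11-, 01---, 1--11, 1-000}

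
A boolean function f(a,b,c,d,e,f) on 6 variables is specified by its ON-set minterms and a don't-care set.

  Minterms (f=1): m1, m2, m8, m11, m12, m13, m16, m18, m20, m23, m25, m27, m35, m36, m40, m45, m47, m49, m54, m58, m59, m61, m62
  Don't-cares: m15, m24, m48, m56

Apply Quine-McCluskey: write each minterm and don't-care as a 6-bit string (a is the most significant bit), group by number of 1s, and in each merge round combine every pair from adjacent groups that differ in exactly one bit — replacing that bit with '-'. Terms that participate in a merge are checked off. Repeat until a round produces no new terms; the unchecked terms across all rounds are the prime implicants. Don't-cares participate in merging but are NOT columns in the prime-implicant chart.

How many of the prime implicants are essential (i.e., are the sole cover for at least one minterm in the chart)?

11

size-2^0 implicants → 000001  000010(✓)  001000(✓)  001011(✓)  001100(✓)  001101(✓)  001111(✓)  010000(✓)  010010(✓)  010100(✓)  010111  011000(✓)  011001(✓)  011011(✓)  100011  100100  101000(✓)  101101(✓)  101111(✓)  110000(✓)  110001(✓)  110110(✓)  111000(✓)  111010(✓)  111011(✓)  111101(✓)  111110(✓)
size-2^1 implicants → -01000(✓)  -01101(✓)  -01111(✓)  -10000(✓)  -11000(✓)  -11011  0-0010  0-1000(✓)  0-1011  001-00  001-11  0011-1(✓)  00110-  01-000(✓)  010-00  0100-0  0110-1  01100-  1-1000(✓)  1-1101  1011-1(✓)  11-000(✓)  11-110  11000-  111-10  1110-0  11101-
size-2^2 implicants → --1000  -011-1  -1-000
Unchecked terms (primes): --1000, -011-1, -1-000, -11011, 0-0010, 0-1011, 000001, 001-00, 001-11, 00110-, 010-00, 0100-0, 010111, 0110-1, 01100-, 1-1101, 100011, 100100, 11-110, 11000-, 111-10, 1110-0, 11101-
Minterm coverage:
  m1 ⊆ 000001 [E]
  m2 ⊆ 0-0010 [E]
  m8 ⊆ --1000,001-00
  m11 ⊆ 0-1011,001-11
  m12 ⊆ 001-00,00110-
  m13 ⊆ -011-1,00110-
  m16 ⊆ -1-000,010-00,0100-0
  m18 ⊆ 0-0010,0100-0
  m20 ⊆ 010-00 [E]
  m23 ⊆ 010111 [E]
  m25 ⊆ 0110-1,01100-
  m27 ⊆ -11011,0-1011,0110-1
  m35 ⊆ 100011 [E]
  m36 ⊆ 100100 [E]
  m40 ⊆ --1000 [E]
  m45 ⊆ -011-1,1-1101
  m47 ⊆ -011-1 [E]
  m49 ⊆ 11000- [E]
  m54 ⊆ 11-110 [E]
  m58 ⊆ 111-10,1110-0,11101-
  m59 ⊆ -11011,11101-
  m61 ⊆ 1-1101 [E]
  m62 ⊆ 11-110,111-10
E = {--1000, -011-1, 0-0010, 000001, 010-00, 010111, 1-1101, 100011, 100100, 11-110, 11000-}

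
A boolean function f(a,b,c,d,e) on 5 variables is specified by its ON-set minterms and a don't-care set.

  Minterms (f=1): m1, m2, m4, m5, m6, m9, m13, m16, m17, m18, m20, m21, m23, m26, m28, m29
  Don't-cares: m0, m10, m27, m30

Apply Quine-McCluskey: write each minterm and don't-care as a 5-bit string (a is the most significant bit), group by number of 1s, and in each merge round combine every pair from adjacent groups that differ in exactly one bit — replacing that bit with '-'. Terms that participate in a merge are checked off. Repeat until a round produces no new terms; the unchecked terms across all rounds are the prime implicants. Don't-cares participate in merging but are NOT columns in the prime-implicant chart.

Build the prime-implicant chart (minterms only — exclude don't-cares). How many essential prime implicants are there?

4

size-2^0 implicants → 00000(✓)  00001(✓)  00010(✓)  00100(✓)  00101(✓)  00110(✓)  01001(✓)  01010(✓)  01101(✓)  10000(✓)  10001(✓)  10010(✓)  10100(✓)  10101(✓)  10111(✓)  11010(✓)  11011(✓)  11100(✓)  11101(✓)  11110(✓)
size-2^1 implicants → -0000(✓)  -0001(✓)  -0010(✓)  -0100(✓)  -0101(✓)  -1010(✓)  -1101(✓)  0-001(✓)  0-010(✓)  0-101(✓)  00-00(✓)  00-01(✓)  00-10(✓)  000-0(✓)  0000-(✓)  001-0(✓)  0010-(✓)  01-01(✓)  1-010(✓)  1-100(✓)  1-101(✓)  10-00(✓)  10-01(✓)  100-0(✓)  1000-(✓)  101-1  1010-(✓)  11-10  1101-  111-0  1110-(✓)
size-2^2 implicants → --010  --101  -0-00(✓)  -0-01(✓)  -00-0  -000-(✓)  -010-(✓)  0--01  00--0  00-0-(✓)  1-10-  10-0-(✓)
size-2^3 implicants → -0-0-
Unchecked terms (primes): --010, --101, -0-0-, -00-0, 0--01, 00--0, 1-10-, 101-1, 11-10, 1101-, 111-0
Minterm coverage:
  m1 ⊆ -0-0-,0--01
  m2 ⊆ --010,-00-0,00--0
  m4 ⊆ -0-0-,00--0
  m5 ⊆ --101,-0-0-,0--01
  m6 ⊆ 00--0 [E]
  m9 ⊆ 0--01 [E]
  m13 ⊆ --101,0--01
  m16 ⊆ -0-0-,-00-0
  m17 ⊆ -0-0- [E]
  m18 ⊆ --010,-00-0
  m20 ⊆ -0-0-,1-10-
  m21 ⊆ --101,-0-0-,1-10-,101-1
  m23 ⊆ 101-1 [E]
  m26 ⊆ --010,11-10,1101-
  m28 ⊆ 1-10-,111-0
  m29 ⊆ --101,1-10-
E = {-0-0-, 0--01, 00--0, 101-1}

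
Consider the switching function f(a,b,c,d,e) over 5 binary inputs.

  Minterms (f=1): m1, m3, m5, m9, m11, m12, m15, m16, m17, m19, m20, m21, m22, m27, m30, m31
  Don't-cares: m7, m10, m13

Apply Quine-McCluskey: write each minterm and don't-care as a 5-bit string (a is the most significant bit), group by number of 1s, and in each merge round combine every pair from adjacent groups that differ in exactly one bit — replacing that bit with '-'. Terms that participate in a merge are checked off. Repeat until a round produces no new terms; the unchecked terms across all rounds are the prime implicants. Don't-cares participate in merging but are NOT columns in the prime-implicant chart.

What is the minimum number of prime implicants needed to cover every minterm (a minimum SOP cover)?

6

size-2^0 implicants → 00001(✓)  00011(✓)  00101(✓)  00111(✓)  01001(✓)  01010(✓)  01011(✓)  01100(✓)  01101(✓)  01111(✓)  10000(✓)  10001(✓)  10011(✓)  10100(✓)  10101(✓)  10110(✓)  11011(✓)  11110(✓)  11111(✓)
size-2^1 implicants → -0001(✓)  -0011(✓)  -0101(✓)  -1011(✓)  -1111(✓)  0-001(✓)  0-011(✓)  0-101(✓)  0-111(✓)  00-01(✓)  00-11(✓)  000-1(✓)  001-1(✓)  01-01(✓)  01-11(✓)  010-1(✓)  0101-  011-1(✓)  0110-  1-011(✓)  1-110  10-00(✓)  10-01(✓)  100-1(✓)  1000-(✓)  101-0  1010-(✓)  11-11(✓)  1111-
size-2^2 implicants → --011  -0-01  -00-1  -1-11  0--01(✓)  0--11(✓)  0-0-1(✓)  0-1-1(✓)  00--1(✓)  01--1(✓)  10-0-
size-2^3 implicants → 0---1
Unchecked terms (primes): --011, -0-01, -00-1, -1-11, 0---1, 0101-, 0110-, 1-110, 10-0-, 101-0, 1111-
Minterm coverage:
  m1 ⊆ -0-01,-00-1,0---1
  m3 ⊆ --011,-00-1,0---1
  m5 ⊆ -0-01,0---1
  m9 ⊆ 0---1 [E]
  m11 ⊆ --011,-1-11,0---1,0101-
  m12 ⊆ 0110- [E]
  m15 ⊆ -1-11,0---1
  m16 ⊆ 10-0- [E]
  m17 ⊆ -0-01,-00-1,10-0-
  m19 ⊆ --011,-00-1
  m20 ⊆ 10-0-,101-0
  m21 ⊆ -0-01,10-0-
  m22 ⊆ 1-110,101-0
  m27 ⊆ --011,-1-11
  m30 ⊆ 1-110,1111-
  m31 ⊆ -1-11,1111-
E = {0---1, 0110-, 10-0-}
Petrick residual → --011, -1-11, 1-110
Cover = c'de + bde + a'e + a'bcd' + acde' + ab'd'  |cover|=6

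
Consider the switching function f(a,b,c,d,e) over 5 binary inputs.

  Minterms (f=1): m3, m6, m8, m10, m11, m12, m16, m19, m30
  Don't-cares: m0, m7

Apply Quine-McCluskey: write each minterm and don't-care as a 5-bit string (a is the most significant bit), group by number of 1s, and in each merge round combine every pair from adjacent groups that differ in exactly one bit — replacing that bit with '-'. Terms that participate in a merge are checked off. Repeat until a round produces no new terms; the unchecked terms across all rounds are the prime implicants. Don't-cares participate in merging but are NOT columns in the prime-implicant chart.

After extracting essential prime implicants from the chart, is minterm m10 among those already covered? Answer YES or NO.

[col 0] 00000*, 00011*, 00110*, 00111*, 01000*, 01010*, 01011*, 01100*, 10000*, 10011*, 11110
[col 1] -0000, -0011, 0-000, 0-011, 00-11, 0011-, 01-00, 010-0, 0101-
Prime implicants: -0000, -0011, 0-000, 0-011, 00-11, 0011-, 01-00, 010-0, 0101-, 11110
PI chart (minterm → PIs covering it):
  3 | -0011,0-011,00-11
  6 | 0011-  (sole → essential)
  8 | 0-000,01-00,010-0
  10 | 010-0,0101-
  11 | 0-011,0101-
  12 | 01-00  (sole → essential)
  16 | -0000  (sole → essential)
  19 | -0011  (sole → essential)
  30 | 11110  (sole → essential)
Essential prime implicants: -0000, -0011, 0011-, 01-00, 11110

NO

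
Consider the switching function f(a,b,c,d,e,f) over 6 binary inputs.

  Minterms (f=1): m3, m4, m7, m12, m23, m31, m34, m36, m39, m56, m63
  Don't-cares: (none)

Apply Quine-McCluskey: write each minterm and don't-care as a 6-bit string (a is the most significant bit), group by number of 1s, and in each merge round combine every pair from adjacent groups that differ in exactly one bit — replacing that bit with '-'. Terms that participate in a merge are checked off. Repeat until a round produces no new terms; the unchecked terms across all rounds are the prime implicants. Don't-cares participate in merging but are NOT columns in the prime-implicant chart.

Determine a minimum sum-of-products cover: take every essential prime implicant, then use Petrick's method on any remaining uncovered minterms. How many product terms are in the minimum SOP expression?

8

[col 0] 000011*, 000100*, 000111*, 001100*, 010111*, 011111*, 100010, 100100*, 100111*, 111000, 111111*
[col 1] -00100, -00111, -11111, 0-0111, 00-100, 000-11, 01-111
Prime implicants: -00100, -00111, -11111, 0-0111, 00-100, 000-11, 01-111, 100010, 111000
PI chart (minterm → PIs covering it):
  3 | 000-11  (sole → essential)
  4 | -00100,00-100
  7 | -00111,0-0111,000-11
  12 | 00-100  (sole → essential)
  23 | 0-0111,01-111
  31 | -11111,01-111
  34 | 100010  (sole → essential)
  36 | -00100  (sole → essential)
  39 | -00111  (sole → essential)
  56 | 111000  (sole → essential)
  63 | -11111  (sole → essential)
Essential prime implicants: -00100, -00111, -11111, 00-100, 000-11, 100010, 111000
Petrick residual → 0-0111
Minimum SOP uses 8 PIs: b'c'de'f' + b'c'def + bcdef + a'c'def + a'b'de'f' + a'b'c'ef + ab'c'd'ef' + abcd'e'f'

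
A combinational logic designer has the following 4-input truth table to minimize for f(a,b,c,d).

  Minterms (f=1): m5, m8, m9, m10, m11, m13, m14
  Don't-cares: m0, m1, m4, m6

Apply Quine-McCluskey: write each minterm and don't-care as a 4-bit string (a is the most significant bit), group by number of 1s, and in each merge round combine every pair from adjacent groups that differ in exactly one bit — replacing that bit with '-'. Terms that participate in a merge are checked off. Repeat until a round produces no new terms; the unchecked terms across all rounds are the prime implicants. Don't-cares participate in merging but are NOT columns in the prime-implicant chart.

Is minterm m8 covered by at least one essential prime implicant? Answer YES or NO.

YES

[col 0] 0000*, 0001*, 0100*, 0101*, 0110*, 1000*, 1001*, 1010*, 1011*, 1101*, 1110*
[col 1] -000*, -001*, -101*, -110, 0-00*, 0-01*, 000-*, 01-0, 010-*, 1-01*, 1-10, 10-0*, 10-1*, 100-*, 101-*
[col 2] --01, -00-, 0-0-, 10--
Prime implicants: --01, -00-, -110, 0-0-, 01-0, 1-10, 10--
PI chart (minterm → PIs covering it):
  5 | --01,0-0-
  8 | -00-,10--
  9 | --01,-00-,10--
  10 | 1-10,10--
  11 | 10--  (sole → essential)
  13 | --01  (sole → essential)
  14 | -110,1-10
Essential prime implicants: --01, 10--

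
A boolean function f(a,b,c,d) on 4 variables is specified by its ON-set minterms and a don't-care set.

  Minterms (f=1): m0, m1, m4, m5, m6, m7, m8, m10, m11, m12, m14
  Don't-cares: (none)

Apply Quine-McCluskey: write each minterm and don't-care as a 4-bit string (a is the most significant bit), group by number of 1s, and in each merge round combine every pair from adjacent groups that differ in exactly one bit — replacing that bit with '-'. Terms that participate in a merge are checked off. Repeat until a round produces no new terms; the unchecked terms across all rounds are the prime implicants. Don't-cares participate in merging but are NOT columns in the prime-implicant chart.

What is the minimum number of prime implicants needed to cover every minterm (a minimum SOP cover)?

4

[col 0] 0000*, 0001*, 0100*, 0101*, 0110*, 0111*, 1000*, 1010*, 1011*, 1100*, 1110*
[col 1] -000*, -100*, -110*, 0-00*, 0-01*, 000-*, 01-0*, 01-1*, 010-*, 011-*, 1-00*, 1-10*, 10-0*, 101-, 11-0*
[col 2] --00, -1-0, 0-0-, 01--, 1--0
Prime implicants: --00, -1-0, 0-0-, 01--, 1--0, 101-
PI chart (minterm → PIs covering it):
  0 | --00,0-0-
  1 | 0-0-  (sole → essential)
  4 | --00,-1-0,0-0-,01--
  5 | 0-0-,01--
  6 | -1-0,01--
  7 | 01--  (sole → essential)
  8 | --00,1--0
  10 | 1--0,101-
  11 | 101-  (sole → essential)
  12 | --00,-1-0,1--0
  14 | -1-0,1--0
Essential prime implicants: 0-0-, 01--, 101-
Petrick residual → 1--0
Minimum SOP uses 4 PIs: a'c' + a'b + ad' + ab'c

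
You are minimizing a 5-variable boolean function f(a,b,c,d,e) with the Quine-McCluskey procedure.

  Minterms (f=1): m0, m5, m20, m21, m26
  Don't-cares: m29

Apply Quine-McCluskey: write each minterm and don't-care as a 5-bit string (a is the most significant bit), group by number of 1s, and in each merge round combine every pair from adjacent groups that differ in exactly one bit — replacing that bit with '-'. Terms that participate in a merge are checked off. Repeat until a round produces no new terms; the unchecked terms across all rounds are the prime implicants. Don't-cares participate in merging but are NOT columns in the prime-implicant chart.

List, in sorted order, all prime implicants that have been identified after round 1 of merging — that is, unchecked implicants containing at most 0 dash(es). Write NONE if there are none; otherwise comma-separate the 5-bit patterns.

[col 0] 00000, 00101*, 10100*, 10101*, 11010, 11101*
[col 1] -0101, 1-101, 1010-
Prime implicants: -0101, 00000, 1-101, 1010-, 11010

00000, 11010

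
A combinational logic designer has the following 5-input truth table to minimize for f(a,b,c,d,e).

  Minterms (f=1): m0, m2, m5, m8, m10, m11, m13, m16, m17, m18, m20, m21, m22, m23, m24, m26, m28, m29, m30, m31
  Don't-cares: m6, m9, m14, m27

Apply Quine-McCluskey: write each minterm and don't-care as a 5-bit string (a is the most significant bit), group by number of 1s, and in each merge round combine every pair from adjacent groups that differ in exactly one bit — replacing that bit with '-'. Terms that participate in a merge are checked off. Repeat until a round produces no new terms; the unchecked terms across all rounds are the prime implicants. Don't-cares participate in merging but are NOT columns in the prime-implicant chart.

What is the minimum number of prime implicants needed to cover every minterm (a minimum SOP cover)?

Round 0: 00000✓ 00010✓ 00101✓ 00110✓ 01000✓ 01001✓ 01010✓ 01011✓ 01101✓ 01110✓ 10000✓ 10001✓ 10010✓ 10100✓ 10101✓ 10110✓ 10111✓ 11000✓ 11010✓ 11011✓ 11100✓ 11101✓ 11110✓ 11111✓
Round 1: -0000✓ -0010✓ -0101✓ -0110✓ -1000✓ -1010✓ -1011✓ -1101✓ -1110✓ 0-000✓ 0-010✓ 0-101✓ 0-110✓ 00-10✓ 000-0✓ 01-01 01-10✓ 010-0✓ 010-1✓ 0100-✓ 0101-✓ 1-000✓ 1-010✓ 1-100✓ 1-101✓ 1-110✓ 1-111✓ 10-00✓ 10-01✓ 10-10✓ 100-0✓ 1000-✓ 101-0✓ 101-1✓ 1010-✓ 1011-✓ 11-00✓ 11-10✓ 11-11✓ 110-0✓ 1101-✓ 111-0✓ 111-1✓ 1110-✓ 1111-✓
Round 2: --000✓ --010✓ --101 --110✓ -0-10✓ -00-0✓ -1-10✓ -10-0✓ -101- 0--10✓ 0-0-0✓ 010-- 1--00✓ 1--10✓ 1-0-0✓ 1-1-0✓ 1-1-1✓ 1-10-✓ 1-11-✓ 10--0✓ 10-0- 101--✓ 11--0✓ 11-1- 111--✓
Round 3: ---10 --0-0 1---0 1-1--
PIs = {---10, --0-0, --101, -101-, 01-01, 010--, 1---0, 1-1--, 10-0-, 11-1-}
Coverage chart:
  m0: --0-0 ←essential
  m2: ---10,--0-0
  m5: --101 ←essential
  m8: --0-0,010--
  m10: ---10,--0-0,-101-,010--
  m11: -101-,010--
  m13: --101,01-01
  m16: --0-0,1---0,10-0-
  m17: 10-0- ←essential
  m18: ---10,--0-0,1---0
  m20: 1---0,1-1--,10-0-
  m21: --101,1-1--,10-0-
  m22: ---10,1---0,1-1--
  m23: 1-1-- ←essential
  m24: --0-0,1---0
  m26: ---10,--0-0,-101-,1---0,11-1-
  m28: 1---0,1-1--
  m29: --101,1-1--
  m30: ---10,1---0,1-1--,11-1-
  m31: 1-1--,11-1-
Essential: --0-0, --101, 1-1--, 10-0-
Petrick residual → -101-
Min cover (5 terms): c'e' + cd'e + bc'd + ac + ab'd'

5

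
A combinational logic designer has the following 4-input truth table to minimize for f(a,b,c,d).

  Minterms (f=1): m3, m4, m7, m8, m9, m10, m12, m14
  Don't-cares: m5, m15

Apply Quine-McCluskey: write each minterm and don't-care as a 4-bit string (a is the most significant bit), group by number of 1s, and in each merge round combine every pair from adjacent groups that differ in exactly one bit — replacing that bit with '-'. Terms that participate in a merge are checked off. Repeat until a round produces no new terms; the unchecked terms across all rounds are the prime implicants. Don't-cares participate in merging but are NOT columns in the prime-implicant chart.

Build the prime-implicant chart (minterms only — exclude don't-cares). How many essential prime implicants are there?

3

size-2^0 implicants → 0011(✓)  0100(✓)  0101(✓)  0111(✓)  1000(✓)  1001(✓)  1010(✓)  1100(✓)  1110(✓)  1111(✓)
size-2^1 implicants → -100  -111  0-11  01-1  010-  1-00(✓)  1-10(✓)  10-0(✓)  100-  11-0(✓)  111-
size-2^2 implicants → 1--0
Unchecked terms (primes): -100, -111, 0-11, 01-1, 010-, 1--0, 100-, 111-
Minterm coverage:
  m3 ⊆ 0-11 [E]
  m4 ⊆ -100,010-
  m7 ⊆ -111,0-11,01-1
  m8 ⊆ 1--0,100-
  m9 ⊆ 100- [E]
  m10 ⊆ 1--0 [E]
  m12 ⊆ -100,1--0
  m14 ⊆ 1--0,111-
E = {0-11, 1--0, 100-}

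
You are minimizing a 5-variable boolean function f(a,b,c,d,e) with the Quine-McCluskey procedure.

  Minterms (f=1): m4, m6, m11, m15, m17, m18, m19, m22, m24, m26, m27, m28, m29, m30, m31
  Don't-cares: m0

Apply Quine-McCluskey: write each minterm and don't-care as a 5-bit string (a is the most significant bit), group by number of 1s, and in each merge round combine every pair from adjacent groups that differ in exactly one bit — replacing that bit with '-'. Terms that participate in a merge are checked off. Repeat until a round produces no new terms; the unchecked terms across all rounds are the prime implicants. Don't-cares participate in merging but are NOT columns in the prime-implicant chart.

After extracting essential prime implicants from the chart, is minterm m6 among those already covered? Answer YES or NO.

Round 0: 00000✓ 00100✓ 00110✓ 01011✓ 01111✓ 10001✓ 10010✓ 10011✓ 10110✓ 11000✓ 11010✓ 11011✓ 11100✓ 11101✓ 11110✓ 11111✓
Round 1: -0110 -1011✓ -1111✓ 00-00 001-0 01-11✓ 1-010✓ 1-011✓ 1-110✓ 10-10✓ 100-1 1001-✓ 11-00✓ 11-10✓ 11-11✓ 110-0✓ 1101-✓ 111-0✓ 111-1✓ 1110-✓ 1111-✓
Round 2: -1-11 1--10 1-01- 11--0 11-1- 111--
PIs = {-0110, -1-11, 00-00, 001-0, 1--10, 1-01-, 100-1, 11--0, 11-1-, 111--}
Coverage chart:
  m4: 00-00,001-0
  m6: -0110,001-0
  m11: -1-11 ←essential
  m15: -1-11 ←essential
  m17: 100-1 ←essential
  m18: 1--10,1-01-
  m19: 1-01-,100-1
  m22: -0110,1--10
  m24: 11--0 ←essential
  m26: 1--10,1-01-,11--0,11-1-
  m27: -1-11,1-01-,11-1-
  m28: 11--0,111--
  m29: 111-- ←essential
  m30: 1--10,11--0,11-1-,111--
  m31: -1-11,11-1-,111--
Essential: -1-11, 100-1, 11--0, 111--

NO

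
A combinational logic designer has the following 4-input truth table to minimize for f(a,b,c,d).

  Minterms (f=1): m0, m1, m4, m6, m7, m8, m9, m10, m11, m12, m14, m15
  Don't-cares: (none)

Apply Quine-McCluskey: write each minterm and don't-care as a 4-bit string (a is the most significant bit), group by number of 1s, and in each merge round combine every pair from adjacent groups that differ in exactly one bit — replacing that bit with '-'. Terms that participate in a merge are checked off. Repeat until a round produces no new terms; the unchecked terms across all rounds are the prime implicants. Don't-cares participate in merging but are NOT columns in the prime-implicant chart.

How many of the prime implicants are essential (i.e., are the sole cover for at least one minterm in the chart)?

size-2^0 implicants → 0000(✓)  0001(✓)  0100(✓)  0110(✓)  0111(✓)  1000(✓)  1001(✓)  1010(✓)  1011(✓)  1100(✓)  1110(✓)  1111(✓)
size-2^1 implicants → -000(✓)  -001(✓)  -100(✓)  -110(✓)  -111(✓)  0-00(✓)  000-(✓)  01-0(✓)  011-(✓)  1-00(✓)  1-10(✓)  1-11(✓)  10-0(✓)  10-1(✓)  100-(✓)  101-(✓)  11-0(✓)  111-(✓)
size-2^2 implicants → --00  -00-  -1-0  -11-  1--0  1-1-  10--
Unchecked terms (primes): --00, -00-, -1-0, -11-, 1--0, 1-1-, 10--
Minterm coverage:
  m0 ⊆ --00,-00-
  m1 ⊆ -00- [E]
  m4 ⊆ --00,-1-0
  m6 ⊆ -1-0,-11-
  m7 ⊆ -11- [E]
  m8 ⊆ --00,-00-,1--0,10--
  m9 ⊆ -00-,10--
  m10 ⊆ 1--0,1-1-,10--
  m11 ⊆ 1-1-,10--
  m12 ⊆ --00,-1-0,1--0
  m14 ⊆ -1-0,-11-,1--0,1-1-
  m15 ⊆ -11-,1-1-
E = {-00-, -11-}

2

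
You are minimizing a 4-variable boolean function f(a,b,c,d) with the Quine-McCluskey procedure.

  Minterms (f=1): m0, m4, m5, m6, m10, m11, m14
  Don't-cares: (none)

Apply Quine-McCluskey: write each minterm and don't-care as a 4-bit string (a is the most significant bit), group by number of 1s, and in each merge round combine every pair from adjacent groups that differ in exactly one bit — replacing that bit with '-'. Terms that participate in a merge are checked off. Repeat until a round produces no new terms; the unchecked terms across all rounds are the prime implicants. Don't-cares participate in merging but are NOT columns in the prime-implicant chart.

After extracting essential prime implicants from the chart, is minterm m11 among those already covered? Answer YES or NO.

[col 0] 0000*, 0100*, 0101*, 0110*, 1010*, 1011*, 1110*
[col 1] -110, 0-00, 01-0, 010-, 1-10, 101-
Prime implicants: -110, 0-00, 01-0, 010-, 1-10, 101-
PI chart (minterm → PIs covering it):
  0 | 0-00  (sole → essential)
  4 | 0-00,01-0,010-
  5 | 010-  (sole → essential)
  6 | -110,01-0
  10 | 1-10,101-
  11 | 101-  (sole → essential)
  14 | -110,1-10
Essential prime implicants: 0-00, 010-, 101-

YES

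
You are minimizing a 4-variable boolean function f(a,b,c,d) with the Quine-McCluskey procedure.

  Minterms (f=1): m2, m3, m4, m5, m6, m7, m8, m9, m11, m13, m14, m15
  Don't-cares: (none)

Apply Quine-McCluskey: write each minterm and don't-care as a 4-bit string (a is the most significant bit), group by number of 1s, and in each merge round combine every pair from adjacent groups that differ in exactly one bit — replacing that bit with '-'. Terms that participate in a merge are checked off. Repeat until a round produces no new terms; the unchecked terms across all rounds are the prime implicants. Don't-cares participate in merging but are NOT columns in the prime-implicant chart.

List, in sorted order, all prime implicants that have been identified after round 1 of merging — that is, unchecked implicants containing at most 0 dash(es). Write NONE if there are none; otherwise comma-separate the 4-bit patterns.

NONE

size-2^0 implicants → 0010(✓)  0011(✓)  0100(✓)  0101(✓)  0110(✓)  0111(✓)  1000(✓)  1001(✓)  1011(✓)  1101(✓)  1110(✓)  1111(✓)
size-2^1 implicants → -011(✓)  -101(✓)  -110(✓)  -111(✓)  0-10(✓)  0-11(✓)  001-(✓)  01-0(✓)  01-1(✓)  010-(✓)  011-(✓)  1-01(✓)  1-11(✓)  10-1(✓)  100-  11-1(✓)  111-(✓)
size-2^2 implicants → --11  -1-1  -11-  0-1-  01--  1--1
Unchecked terms (primes): --11, -1-1, -11-, 0-1-, 01--, 1--1, 100-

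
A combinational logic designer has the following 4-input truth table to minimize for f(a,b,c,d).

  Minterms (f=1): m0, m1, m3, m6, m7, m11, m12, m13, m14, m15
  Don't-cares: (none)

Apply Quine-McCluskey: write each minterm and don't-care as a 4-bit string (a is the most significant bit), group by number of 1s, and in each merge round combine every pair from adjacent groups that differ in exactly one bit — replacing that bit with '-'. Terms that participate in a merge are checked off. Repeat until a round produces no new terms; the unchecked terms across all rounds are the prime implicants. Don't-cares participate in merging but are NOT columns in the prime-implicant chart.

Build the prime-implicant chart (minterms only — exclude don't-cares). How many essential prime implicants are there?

4

Round 0: 0000✓ 0001✓ 0011✓ 0110✓ 0111✓ 1011✓ 1100✓ 1101✓ 1110✓ 1111✓
Round 1: -011✓ -110✓ -111✓ 0-11✓ 00-1 000- 011-✓ 1-11✓ 11-0✓ 11-1✓ 110-✓ 111-✓
Round 2: --11 -11- 11--
PIs = {--11, -11-, 00-1, 000-, 11--}
Coverage chart:
  m0: 000- ←essential
  m1: 00-1,000-
  m3: --11,00-1
  m6: -11- ←essential
  m7: --11,-11-
  m11: --11 ←essential
  m12: 11-- ←essential
  m13: 11-- ←essential
  m14: -11-,11--
  m15: --11,-11-,11--
Essential: --11, -11-, 000-, 11--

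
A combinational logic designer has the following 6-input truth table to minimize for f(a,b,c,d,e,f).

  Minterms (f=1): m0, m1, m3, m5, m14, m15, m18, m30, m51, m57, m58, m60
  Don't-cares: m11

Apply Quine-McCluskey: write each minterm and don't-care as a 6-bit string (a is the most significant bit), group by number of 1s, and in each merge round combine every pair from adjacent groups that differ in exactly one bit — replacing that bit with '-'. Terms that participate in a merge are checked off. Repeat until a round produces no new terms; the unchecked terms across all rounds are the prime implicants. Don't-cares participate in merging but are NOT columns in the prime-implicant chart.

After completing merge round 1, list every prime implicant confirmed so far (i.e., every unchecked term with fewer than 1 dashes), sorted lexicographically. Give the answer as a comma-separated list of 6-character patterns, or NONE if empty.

size-2^0 implicants → 000000(✓)  000001(✓)  000011(✓)  000101(✓)  001011(✓)  001110(✓)  001111(✓)  010010  011110(✓)  110011  111001  111010  111100
size-2^1 implicants → 0-1110  00-011  000-01  0000-1  00000-  001-11  00111-
Unchecked terms (primes): 0-1110, 00-011, 000-01, 0000-1, 00000-, 001-11, 00111-, 010010, 110011, 111001, 111010, 111100

010010, 110011, 111001, 111010, 111100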